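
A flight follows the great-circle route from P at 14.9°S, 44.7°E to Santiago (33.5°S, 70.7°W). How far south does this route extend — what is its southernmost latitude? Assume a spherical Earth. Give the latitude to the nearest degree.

≈ 42°S

The great circle lies in the plane with unit normal n̂ = (p₁ × p₂)/|p₁ × p₂|.
Here n̂_z ≈ -0.744; the vertex latitude is φ_max = arccos|n̂_z| ≈ 42.0°.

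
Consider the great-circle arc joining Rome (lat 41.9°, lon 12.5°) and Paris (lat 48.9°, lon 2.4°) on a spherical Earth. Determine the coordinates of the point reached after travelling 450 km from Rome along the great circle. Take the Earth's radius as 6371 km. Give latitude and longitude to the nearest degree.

≈ lat 45°, lon 9°

Convert each endpoint to a unit vector on the sphere (x = cos φ cos λ, y = cos φ sin λ, z = sin φ).
The central angle between the endpoints is δ = arccos(p₁·p₂) ≈ 0.174 rad (9.9°). The total great-circle distance is δ·R ≈ 0.174 × 6371 ≈ 1106 km, so the target fraction is f = 450/1106 ≈ 0.407.
Interpolate at f ≈ 0.407 with slerp weights a = sin((1−f)δ)/sin δ ≈ 0.595, b = sin(fδ)/sin δ ≈ 0.409.
p = a·p₁ + b·p₂ ≈ (0.701, 0.107, 0.705); φ = arcsin(p_z) ≈ 44.85°, λ = atan2(p_y, p_x) ≈ 8.69°.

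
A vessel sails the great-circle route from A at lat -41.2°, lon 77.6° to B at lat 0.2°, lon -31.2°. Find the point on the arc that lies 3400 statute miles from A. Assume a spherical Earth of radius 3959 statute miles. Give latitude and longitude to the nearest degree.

≈ lat -34°, lon 15°

From cos δ = sin φ₁ sin φ₂ + cos φ₁ cos φ₂ cos Δλ, the central angle is δ ≈ 1.818 rad (104.2°). The total great-circle distance is δ·R ≈ 1.818 × 3959 ≈ 7198 mi, so the target fraction is f = 3400/7198 ≈ 0.472.
Interpolate at f ≈ 0.472 with slerp weights a = sin((1−f)δ)/sin δ ≈ 0.844, b = sin(fδ)/sin δ ≈ 0.781.
p = a·p₁ + b·p₂ ≈ (0.804, 0.216, -0.554); φ = arcsin(p_z) ≈ -33.61°, λ = atan2(p_y, p_x) ≈ 15.04°.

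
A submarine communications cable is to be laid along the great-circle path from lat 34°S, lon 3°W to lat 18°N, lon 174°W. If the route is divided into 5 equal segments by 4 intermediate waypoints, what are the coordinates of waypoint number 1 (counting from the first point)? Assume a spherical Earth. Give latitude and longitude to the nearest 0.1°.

≈ lat 59.4°S, lon 33.7°W

Write both endpoints as unit vectors p₁, p₂ with components (cos φ cos λ, cos φ sin λ, sin φ).
The central angle between the endpoints is δ = arccos(p₁·p₂) ≈ 2.829 rad (162.1°).
Interpolate at f = 1/5 with slerp weights a = sin((1−f)δ)/sin δ ≈ 2.503, b = sin(fδ)/sin δ ≈ 1.744.
p = a·p₁ + b·p₂ ≈ (0.423, -0.282, -0.861); φ = arcsin(p_z) ≈ -59.43°, λ = atan2(p_y, p_x) ≈ -33.67°.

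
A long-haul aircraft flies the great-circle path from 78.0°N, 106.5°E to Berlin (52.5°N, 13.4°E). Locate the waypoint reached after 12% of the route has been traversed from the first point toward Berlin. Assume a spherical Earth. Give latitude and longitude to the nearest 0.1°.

≈ 78.5°N, 83.0°E

Write both endpoints as unit vectors p₁, p₂ with components (cos φ cos λ, cos φ sin λ, sin φ).
The central angle between the endpoints is δ = arccos(p₁·p₂) ≈ 0.693 rad (39.7°).
Interpolate at f = 0.12 with slerp weights a = sin((1−f)δ)/sin δ ≈ 0.897, b = sin(fδ)/sin δ ≈ 0.130.
p = a·p₁ + b·p₂ ≈ (0.024, 0.197, 0.980); φ = arcsin(p_z) ≈ 78.55°, λ = atan2(p_y, p_x) ≈ 83.04°.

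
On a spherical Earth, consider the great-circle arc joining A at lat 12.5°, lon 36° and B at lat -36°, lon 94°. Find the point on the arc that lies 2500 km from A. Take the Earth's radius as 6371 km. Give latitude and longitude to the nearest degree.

≈ lat -3°, lon 52°

Convert each endpoint to a unit vector on the sphere (x = cos φ cos λ, y = cos φ sin λ, z = sin φ).
The central angle between the endpoints is δ = arccos(p₁·p₂) ≈ 1.275 rad (73.1°). The total great-circle distance is δ·R ≈ 1.275 × 6371 ≈ 8124 km, so the target fraction is f = 2500/8124 ≈ 0.308.
Interpolate at f ≈ 0.308 with slerp weights a = sin((1−f)δ)/sin δ ≈ 0.808, b = sin(fδ)/sin δ ≈ 0.400.
p = a·p₁ + b·p₂ ≈ (0.615, 0.786, -0.060); φ = arcsin(p_z) ≈ -3.45°, λ = atan2(p_y, p_x) ≈ 51.95°.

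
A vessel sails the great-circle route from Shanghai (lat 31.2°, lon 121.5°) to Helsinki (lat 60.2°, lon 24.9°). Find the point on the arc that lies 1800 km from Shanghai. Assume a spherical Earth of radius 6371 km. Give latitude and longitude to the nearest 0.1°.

Write both endpoints as unit vectors p₁, p₂ with components (cos φ cos λ, cos φ sin λ, sin φ).
The central angle between the endpoints is δ = arccos(p₁·p₂) ≈ 1.159 rad (66.4°). The total great-circle distance is δ·R ≈ 1.159 × 6371 ≈ 7381 km, so the target fraction is f = 1800/7381 ≈ 0.244.
Interpolate at f ≈ 0.244 with slerp weights a = sin((1−f)δ)/sin δ ≈ 0.838, b = sin(fδ)/sin δ ≈ 0.304.
p = a·p₁ + b·p₂ ≈ (-0.238, 0.675, 0.698); φ = arcsin(p_z) ≈ 44.30°, λ = atan2(p_y, p_x) ≈ 109.38°.

≈ lat 44.3°, lon 109.4°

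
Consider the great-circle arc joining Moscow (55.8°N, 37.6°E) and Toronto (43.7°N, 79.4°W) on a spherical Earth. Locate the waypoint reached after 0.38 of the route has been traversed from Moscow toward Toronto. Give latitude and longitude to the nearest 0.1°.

Write both endpoints as unit vectors p₁, p₂ with components (cos φ cos λ, cos φ sin λ, sin φ).
The central angle between the endpoints is δ = arccos(p₁·p₂) ≈ 1.173 rad (67.2°).
Interpolate at f = 0.38 with slerp weights a = sin((1−f)δ)/sin δ ≈ 0.721, b = sin(fδ)/sin δ ≈ 0.468.
p = a·p₁ + b·p₂ ≈ (0.383, -0.085, 0.920); φ = arcsin(p_z) ≈ 66.88°, λ = atan2(p_y, p_x) ≈ -12.51°.

≈ 66.9°N, 12.5°W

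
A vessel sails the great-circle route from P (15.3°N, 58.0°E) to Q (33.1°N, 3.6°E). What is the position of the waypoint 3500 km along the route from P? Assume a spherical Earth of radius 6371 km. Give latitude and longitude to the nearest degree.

≈ (29°N, 27°E)

Write both endpoints as unit vectors p₁, p₂ with components (cos φ cos λ, cos φ sin λ, sin φ).
The central angle between the endpoints is δ = arccos(p₁·p₂) ≈ 0.909 rad (52.1°). The total great-circle distance is δ·R ≈ 0.909 × 6371 ≈ 5792 km, so the target fraction is f = 3500/5792 ≈ 0.604.
Interpolate at f ≈ 0.604 with slerp weights a = sin((1−f)δ)/sin δ ≈ 0.446, b = sin(fδ)/sin δ ≈ 0.662.
p = a·p₁ + b·p₂ ≈ (0.781, 0.400, 0.479); φ = arcsin(p_z) ≈ 28.63°, λ = atan2(p_y, p_x) ≈ 27.10°.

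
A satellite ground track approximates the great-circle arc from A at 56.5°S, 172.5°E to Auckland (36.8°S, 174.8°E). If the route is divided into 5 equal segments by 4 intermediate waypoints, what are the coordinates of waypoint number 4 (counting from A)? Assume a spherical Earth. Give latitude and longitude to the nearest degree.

≈ 41°S, 174°E

From cos δ = sin φ₁ sin φ₂ + cos φ₁ cos φ₂ cos Δλ, the central angle is δ ≈ 0.345 rad (19.8°).
Interpolate at f = 4/5 with slerp weights a = sin((1−f)δ)/sin δ ≈ 0.204, b = sin(fδ)/sin δ ≈ 0.806.
p = a·p₁ + b·p₂ ≈ (-0.754, 0.073, -0.653); φ = arcsin(p_z) ≈ -40.74°, λ = atan2(p_y, p_x) ≈ 174.46°.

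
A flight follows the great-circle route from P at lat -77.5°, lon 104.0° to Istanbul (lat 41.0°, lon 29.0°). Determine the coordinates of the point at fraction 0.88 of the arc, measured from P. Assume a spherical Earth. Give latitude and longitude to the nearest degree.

≈ lat 26°, lon 33°

Convert each endpoint to a unit vector on the sphere (x = cos φ cos λ, y = cos φ sin λ, z = sin φ).
The central angle between the endpoints is δ = arccos(p₁·p₂) ≈ 2.212 rad (126.7°).
Interpolate at f = 0.88 with slerp weights a = sin((1−f)δ)/sin δ ≈ 0.327, b = sin(fδ)/sin δ ≈ 1.161.
p = a·p₁ + b·p₂ ≈ (0.749, 0.493, 0.442); φ = arcsin(p_z) ≈ 26.23°, λ = atan2(p_y, p_x) ≈ 33.38°.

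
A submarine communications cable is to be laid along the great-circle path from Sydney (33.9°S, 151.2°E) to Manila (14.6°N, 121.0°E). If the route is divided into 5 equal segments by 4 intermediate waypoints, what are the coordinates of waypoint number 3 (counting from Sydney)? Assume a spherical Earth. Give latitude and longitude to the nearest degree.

≈ (5°S, 132°E)

Convert each endpoint to a unit vector on the sphere (x = cos φ cos λ, y = cos φ sin λ, z = sin φ).
The central angle between the endpoints is δ = arccos(p₁·p₂) ≈ 0.984 rad (56.4°).
Interpolate at f = 3/5 with slerp weights a = sin((1−f)δ)/sin δ ≈ 0.461, b = sin(fδ)/sin δ ≈ 0.669.
p = a·p₁ + b·p₂ ≈ (-0.668, 0.739, -0.088); φ = arcsin(p_z) ≈ -5.07°, λ = atan2(p_y, p_x) ≈ 132.13°.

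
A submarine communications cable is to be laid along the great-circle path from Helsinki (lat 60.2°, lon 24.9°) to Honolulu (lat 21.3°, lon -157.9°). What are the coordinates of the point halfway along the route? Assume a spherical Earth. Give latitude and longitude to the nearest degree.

From cos δ = sin φ₁ sin φ₂ + cos φ₁ cos φ₂ cos Δλ, the central angle is δ ≈ 1.719 rad (98.5°).
Interpolate at f = 1/2 with slerp weights a = sin((1−f)δ)/sin δ ≈ 0.766, b = sin(fδ)/sin δ ≈ 0.766.
p = a·p₁ + b·p₂ ≈ (-0.316, -0.108, 0.943); φ = arcsin(p_z) ≈ 70.50°, λ = atan2(p_y, p_x) ≈ -161.09°.

≈ lat 70°, lon -161°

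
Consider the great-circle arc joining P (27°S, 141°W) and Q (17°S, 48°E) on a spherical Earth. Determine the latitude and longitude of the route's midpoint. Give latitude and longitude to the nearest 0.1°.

The haversine formula gives a central angle δ ≈ 2.359 rad (135.1°) between the endpoints.
Interpolate at f = 1/2 with slerp weights a = sin((1−f)δ)/sin δ ≈ 1.310, b = sin(fδ)/sin δ ≈ 1.310.
p = a·p₁ + b·p₂ ≈ (-0.069, 0.196, -0.978); φ = arcsin(p_z) ≈ -77.98°, λ = atan2(p_y, p_x) ≈ 109.31°.

≈ (78.0°S, 109.3°E)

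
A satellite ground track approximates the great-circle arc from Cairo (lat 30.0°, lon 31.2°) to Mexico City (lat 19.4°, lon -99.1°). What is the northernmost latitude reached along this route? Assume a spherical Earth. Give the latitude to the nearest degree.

≈ 48°

The great circle lies in the plane with unit normal n̂ = (p₁ × p₂)/|p₁ × p₂|.
Here n̂_z ≈ -0.668; the vertex latitude is φ_max = arccos|n̂_z| ≈ 48.1°.
Check via Clairaut: cos φ_max = |cos φ₁| · sin C = cos(30.0°)·sin(50.5°) ≈ 0.668, again giving ≈ 48.1°.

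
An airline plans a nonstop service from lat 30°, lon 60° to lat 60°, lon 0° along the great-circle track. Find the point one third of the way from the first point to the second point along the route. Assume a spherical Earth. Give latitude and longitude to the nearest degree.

The haversine formula gives a central angle δ ≈ 0.864 rad (49.5°) between the endpoints.
Interpolate at f = 1/3 with slerp weights a = sin((1−f)δ)/sin δ ≈ 0.716, b = sin(fδ)/sin δ ≈ 0.373.
p = a·p₁ + b·p₂ ≈ (0.497, 0.537, 0.682); φ = arcsin(p_z) ≈ 42.97°, λ = atan2(p_y, p_x) ≈ 47.23°.

≈ lat 43°, lon 47°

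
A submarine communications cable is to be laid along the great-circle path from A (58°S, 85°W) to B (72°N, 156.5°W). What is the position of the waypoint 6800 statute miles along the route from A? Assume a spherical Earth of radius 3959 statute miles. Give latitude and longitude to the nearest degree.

≈ (36°N, 118°W)

Convert each endpoint to a unit vector on the sphere (x = cos φ cos λ, y = cos φ sin λ, z = sin φ).
The central angle between the endpoints is δ = arccos(p₁·p₂) ≈ 2.426 rad (139.0°). The total great-circle distance is δ·R ≈ 2.426 × 3959 ≈ 9604 mi, so the target fraction is f = 6800/9604 ≈ 0.708.
Interpolate at f ≈ 0.708 with slerp weights a = sin((1−f)δ)/sin δ ≈ 0.991, b = sin(fδ)/sin δ ≈ 1.508.
p = a·p₁ + b·p₂ ≈ (-0.381, -0.709, 0.593); φ = arcsin(p_z) ≈ 36.38°, λ = atan2(p_y, p_x) ≈ -118.28°.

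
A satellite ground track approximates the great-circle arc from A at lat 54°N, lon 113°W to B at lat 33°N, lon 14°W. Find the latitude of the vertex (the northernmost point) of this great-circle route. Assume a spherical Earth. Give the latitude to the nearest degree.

The great circle lies in the plane with unit normal n̂ = (p₁ × p₂)/|p₁ × p₂|.
Here n̂_z ≈ +0.523; the vertex latitude is φ_max = arccos|n̂_z| ≈ 58.5°.
Check via Clairaut: cos φ_max = |cos φ₁| · sin C = cos(54.0°)·sin(62.8°) ≈ 0.523, again giving ≈ 58.5°.

≈ 58°N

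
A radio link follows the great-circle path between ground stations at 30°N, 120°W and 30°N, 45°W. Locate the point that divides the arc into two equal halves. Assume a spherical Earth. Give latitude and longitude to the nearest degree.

Write both endpoints as unit vectors p₁, p₂ with components (cos φ cos λ, cos φ sin λ, sin φ).
The central angle between the endpoints is δ = arccos(p₁·p₂) ≈ 1.111 rad (63.6°).
Interpolate at f = 1/2 with slerp weights a = sin((1−f)δ)/sin δ ≈ 0.588, b = sin(fδ)/sin δ ≈ 0.588.
p = a·p₁ + b·p₂ ≈ (0.106, -0.802, 0.588); φ = arcsin(p_z) ≈ 36.04°, λ = atan2(p_y, p_x) ≈ -82.50°.

≈ 36°N, 82°W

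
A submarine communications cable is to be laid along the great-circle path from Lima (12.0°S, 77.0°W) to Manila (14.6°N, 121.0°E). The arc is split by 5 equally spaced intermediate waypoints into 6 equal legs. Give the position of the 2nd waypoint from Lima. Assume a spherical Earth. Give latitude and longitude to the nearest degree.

≈ 1°N, 130°W

From cos δ = sin φ₁ sin φ₂ + cos φ₁ cos φ₂ cos Δλ, the central angle is δ ≈ 2.833 rad (162.3°).
Interpolate at f = 2/6 with slerp weights a = sin((1−f)δ)/sin δ ≈ 3.124, b = sin(fδ)/sin δ ≈ 2.664.
p = a·p₁ + b·p₂ ≈ (-0.640, -0.768, 0.022); φ = arcsin(p_z) ≈ 1.26°, λ = atan2(p_y, p_x) ≈ -129.82°.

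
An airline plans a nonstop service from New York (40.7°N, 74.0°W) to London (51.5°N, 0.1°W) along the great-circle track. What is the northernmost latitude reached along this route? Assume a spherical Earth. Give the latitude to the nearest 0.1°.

≈ 53.8°N

The great circle lies in the plane with unit normal n̂ = (p₁ × p₂)/|p₁ × p₂|.
Here n̂_z ≈ +0.591; the vertex latitude is φ_max = arccos|n̂_z| ≈ 53.8°.
Check via Clairaut: cos φ_max = |cos φ₁| · sin C = cos(40.7°)·sin(51.2°) ≈ 0.591, again giving ≈ 53.8°.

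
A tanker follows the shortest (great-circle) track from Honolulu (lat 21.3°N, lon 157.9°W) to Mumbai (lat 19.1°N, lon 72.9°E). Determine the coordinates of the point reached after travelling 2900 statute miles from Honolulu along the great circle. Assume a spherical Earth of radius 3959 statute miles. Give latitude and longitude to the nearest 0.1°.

≈ lat 39.2°N, lon 157.5°E

The haversine formula gives a central angle δ ≈ 2.024 rad (115.9°) between the endpoints. The total great-circle distance is δ·R ≈ 2.024 × 3959 ≈ 8012 mi, so the target fraction is f = 2900/8012 ≈ 0.362.
Interpolate at f ≈ 0.362 with slerp weights a = sin((1−f)δ)/sin δ ≈ 1.069, b = sin(fδ)/sin δ ≈ 0.744.
p = a·p₁ + b·p₂ ≈ (-0.716, 0.297, 0.632); φ = arcsin(p_z) ≈ 39.17°, λ = atan2(p_y, p_x) ≈ 157.47°.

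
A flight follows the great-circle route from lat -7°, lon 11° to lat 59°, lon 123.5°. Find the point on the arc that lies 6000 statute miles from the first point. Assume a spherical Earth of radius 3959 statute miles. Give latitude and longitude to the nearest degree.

≈ lat 58°, lon 83°

Write both endpoints as unit vectors p₁, p₂ with components (cos φ cos λ, cos φ sin λ, sin φ).
The central angle between the endpoints is δ = arccos(p₁·p₂) ≈ 1.876 rad (107.5°). The total great-circle distance is δ·R ≈ 1.876 × 3959 ≈ 7425 mi, so the target fraction is f = 6000/7425 ≈ 0.808.
Interpolate at f ≈ 0.808 with slerp weights a = sin((1−f)δ)/sin δ ≈ 0.369, b = sin(fδ)/sin δ ≈ 1.047.
p = a·p₁ + b·p₂ ≈ (0.062, 0.519, 0.852); φ = arcsin(p_z) ≈ 58.45°, λ = atan2(p_y, p_x) ≈ 83.16°.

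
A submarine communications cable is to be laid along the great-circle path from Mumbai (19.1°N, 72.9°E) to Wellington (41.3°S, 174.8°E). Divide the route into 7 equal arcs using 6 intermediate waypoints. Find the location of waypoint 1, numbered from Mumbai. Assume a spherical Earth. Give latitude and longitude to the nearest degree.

≈ 9°N, 86°E

From cos δ = sin φ₁ sin φ₂ + cos φ₁ cos φ₂ cos Δλ, the central angle is δ ≈ 1.942 rad (111.2°).
Interpolate at f = 1/7 with slerp weights a = sin((1−f)δ)/sin δ ≈ 1.068, b = sin(fδ)/sin δ ≈ 0.294.
p = a·p₁ + b·p₂ ≈ (0.077, 0.985, 0.156); φ = arcsin(p_z) ≈ 8.95°, λ = atan2(p_y, p_x) ≈ 85.53°.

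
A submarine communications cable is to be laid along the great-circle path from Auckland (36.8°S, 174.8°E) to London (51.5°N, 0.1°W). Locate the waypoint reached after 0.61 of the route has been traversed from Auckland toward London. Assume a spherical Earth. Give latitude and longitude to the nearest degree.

≈ 62°N, 149°E

Write both endpoints as unit vectors p₁, p₂ with components (cos φ cos λ, cos φ sin λ, sin φ).
The central angle between the endpoints is δ = arccos(p₁·p₂) ≈ 2.877 rad (164.9°).
Interpolate at f = 0.61 with slerp weights a = sin((1−f)δ)/sin δ ≈ 3.450, b = sin(fδ)/sin δ ≈ 3.764.
p = a·p₁ + b·p₂ ≈ (-0.408, 0.246, 0.879); φ = arcsin(p_z) ≈ 61.54°, λ = atan2(p_y, p_x) ≈ 148.88°.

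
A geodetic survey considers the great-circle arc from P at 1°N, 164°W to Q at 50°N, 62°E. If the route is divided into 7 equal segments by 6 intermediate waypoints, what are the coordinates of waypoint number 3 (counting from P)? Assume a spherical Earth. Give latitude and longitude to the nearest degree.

Write both endpoints as unit vectors p₁, p₂ with components (cos φ cos λ, cos φ sin λ, sin φ).
The central angle between the endpoints is δ = arccos(p₁·p₂) ≈ 2.019 rad (115.7°).
Interpolate at f = 3/7 with slerp weights a = sin((1−f)δ)/sin δ ≈ 1.014, b = sin(fδ)/sin δ ≈ 0.845.
p = a·p₁ + b·p₂ ≈ (-0.720, 0.200, 0.665); φ = arcsin(p_z) ≈ 41.65°, λ = atan2(p_y, p_x) ≈ 164.49°.

≈ 42°N, 164°E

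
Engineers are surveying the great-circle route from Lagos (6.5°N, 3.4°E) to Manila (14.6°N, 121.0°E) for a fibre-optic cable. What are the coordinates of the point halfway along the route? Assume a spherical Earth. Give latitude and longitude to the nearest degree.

Convert each endpoint to a unit vector on the sphere (x = cos φ cos λ, y = cos φ sin λ, z = sin φ).
The central angle between the endpoints is δ = arccos(p₁·p₂) ≈ 2.001 rad (114.6°).
Interpolate at f = 1/2 with slerp weights a = sin((1−f)δ)/sin δ ≈ 0.926, b = sin(fδ)/sin δ ≈ 0.926.
p = a·p₁ + b·p₂ ≈ (0.457, 0.823, 0.338); φ = arcsin(p_z) ≈ 19.77°, λ = atan2(p_y, p_x) ≈ 60.95°.

≈ 20°N, 61°E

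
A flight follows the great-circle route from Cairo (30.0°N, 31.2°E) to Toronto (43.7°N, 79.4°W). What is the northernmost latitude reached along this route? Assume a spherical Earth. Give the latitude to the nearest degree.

The great circle lies in the plane with unit normal n̂ = (p₁ × p₂)/|p₁ × p₂|.
Here n̂_z ≈ -0.591; the vertex latitude is φ_max = arccos|n̂_z| ≈ 53.8°.

≈ 54°N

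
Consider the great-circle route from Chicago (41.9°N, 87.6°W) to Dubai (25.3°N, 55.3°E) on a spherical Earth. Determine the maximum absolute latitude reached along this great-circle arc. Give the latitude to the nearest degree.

The great circle lies in the plane with unit normal n̂ = (p₁ × p₂)/|p₁ × p₂|.
Here n̂_z ≈ +0.419; the vertex latitude is φ_max = arccos|n̂_z| ≈ 65.2°.
Check via Clairaut: cos φ_max = |cos φ₁| · sin C = cos(41.9°)·sin(34.3°) ≈ 0.419, again giving ≈ 65.2°.

≈ 65°N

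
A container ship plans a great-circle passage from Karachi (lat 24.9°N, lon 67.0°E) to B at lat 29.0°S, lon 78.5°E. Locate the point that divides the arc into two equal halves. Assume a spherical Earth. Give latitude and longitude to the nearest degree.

Convert each endpoint to a unit vector on the sphere (x = cos φ cos λ, y = cos φ sin λ, z = sin φ).
The central angle between the endpoints is δ = arccos(p₁·p₂) ≈ 0.960 rad (55.0°).
Interpolate at f = 1/2 with slerp weights a = sin((1−f)δ)/sin δ ≈ 0.564, b = sin(fδ)/sin δ ≈ 0.564.
p = a·p₁ + b·p₂ ≈ (0.298, 0.954, -0.036); φ = arcsin(p_z) ≈ -2.06°, λ = atan2(p_y, p_x) ≈ 72.65°.

≈ lat 2°S, lon 73°E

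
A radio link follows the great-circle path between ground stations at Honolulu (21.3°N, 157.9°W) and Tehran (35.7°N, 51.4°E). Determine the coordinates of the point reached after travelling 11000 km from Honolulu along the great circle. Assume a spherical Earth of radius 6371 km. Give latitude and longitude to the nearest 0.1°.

≈ 50.2°N, 65.4°E

Write both endpoints as unit vectors p₁, p₂ with components (cos φ cos λ, cos φ sin λ, sin φ).
The central angle between the endpoints is δ = arccos(p₁·p₂) ≈ 2.035 rad (116.6°). The total great-circle distance is δ·R ≈ 2.035 × 6371 ≈ 12966 km, so the target fraction is f = 11000/12966 ≈ 0.848.
Interpolate at f ≈ 0.848 with slerp weights a = sin((1−f)δ)/sin δ ≈ 0.340, b = sin(fδ)/sin δ ≈ 1.105.
p = a·p₁ + b·p₂ ≈ (0.267, 0.582, 0.768); φ = arcsin(p_z) ≈ 50.19°, λ = atan2(p_y, p_x) ≈ 65.40°.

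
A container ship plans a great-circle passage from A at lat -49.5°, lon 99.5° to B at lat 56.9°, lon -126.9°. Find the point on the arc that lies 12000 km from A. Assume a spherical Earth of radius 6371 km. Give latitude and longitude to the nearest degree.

Write both endpoints as unit vectors p₁, p₂ with components (cos φ cos λ, cos φ sin λ, sin φ).
The central angle between the endpoints is δ = arccos(p₁·p₂) ≈ 2.650 rad (151.8°). The total great-circle distance is δ·R ≈ 2.650 × 6371 ≈ 16883 km, so the target fraction is f = 12000/16883 ≈ 0.711.
Interpolate at f ≈ 0.711 with slerp weights a = sin((1−f)δ)/sin δ ≈ 1.469, b = sin(fδ)/sin δ ≈ 2.016.
p = a·p₁ + b·p₂ ≈ (-0.818, 0.061, 0.571); φ = arcsin(p_z) ≈ 34.84°, λ = atan2(p_y, p_x) ≈ 175.74°.

≈ lat 35°, lon 176°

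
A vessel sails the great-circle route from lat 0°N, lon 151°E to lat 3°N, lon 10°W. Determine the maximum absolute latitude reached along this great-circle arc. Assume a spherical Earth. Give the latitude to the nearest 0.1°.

≈ 9.1°N

The great circle lies in the plane with unit normal n̂ = (p₁ × p₂)/|p₁ × p₂|.
Here n̂_z ≈ -0.987; the vertex latitude is φ_max = arccos|n̂_z| ≈ 9.1°.
Check via Clairaut: cos φ_max = |cos φ₁| · sin C = cos(0.0°)·sin(80.9°) ≈ 0.987, again giving ≈ 9.1°.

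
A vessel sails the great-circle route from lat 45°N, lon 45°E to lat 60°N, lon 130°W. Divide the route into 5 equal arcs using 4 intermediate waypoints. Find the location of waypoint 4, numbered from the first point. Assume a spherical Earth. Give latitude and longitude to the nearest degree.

≈ lat 75°N, lon 126°W

Write both endpoints as unit vectors p₁, p₂ with components (cos φ cos λ, cos φ sin λ, sin φ).
The central angle between the endpoints is δ = arccos(p₁·p₂) ≈ 1.308 rad (74.9°).
Interpolate at f = 4/5 with slerp weights a = sin((1−f)δ)/sin δ ≈ 0.268, b = sin(fδ)/sin δ ≈ 0.896.
p = a·p₁ + b·p₂ ≈ (-0.154, -0.209, 0.966); φ = arcsin(p_z) ≈ 74.93°, λ = atan2(p_y, p_x) ≈ -126.36°.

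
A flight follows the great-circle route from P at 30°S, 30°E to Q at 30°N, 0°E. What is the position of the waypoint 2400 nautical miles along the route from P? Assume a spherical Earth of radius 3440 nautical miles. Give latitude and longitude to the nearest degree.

≈ 6°N, 12°E

The haversine formula gives a central angle δ ≈ 1.160 rad (66.5°) between the endpoints. The total great-circle distance is δ·R ≈ 1.160 × 3440 ≈ 3990 nmi, so the target fraction is f = 2400/3990 ≈ 0.602.
Interpolate at f ≈ 0.602 with slerp weights a = sin((1−f)δ)/sin δ ≈ 0.486, b = sin(fδ)/sin δ ≈ 0.701.
p = a·p₁ + b·p₂ ≈ (0.972, 0.211, 0.107); φ = arcsin(p_z) ≈ 6.16°, λ = atan2(p_y, p_x) ≈ 12.23°.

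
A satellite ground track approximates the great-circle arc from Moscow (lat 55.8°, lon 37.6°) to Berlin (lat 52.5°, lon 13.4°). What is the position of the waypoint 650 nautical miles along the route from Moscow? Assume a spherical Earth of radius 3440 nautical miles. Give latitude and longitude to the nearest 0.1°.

From cos δ = sin φ₁ sin φ₂ + cos φ₁ cos φ₂ cos Δλ, the central angle is δ ≈ 0.253 rad (14.5°). The total great-circle distance is δ·R ≈ 0.253 × 3440 ≈ 869 nmi, so the target fraction is f = 650/869 ≈ 0.748.
Interpolate at f ≈ 0.748 with slerp weights a = sin((1−f)δ)/sin δ ≈ 0.254, b = sin(fδ)/sin δ ≈ 0.752.
p = a·p₁ + b·p₂ ≈ (0.558, 0.193, 0.807); φ = arcsin(p_z) ≈ 53.78°, λ = atan2(p_y, p_x) ≈ 19.09°.

≈ lat 53.8°, lon 19.1°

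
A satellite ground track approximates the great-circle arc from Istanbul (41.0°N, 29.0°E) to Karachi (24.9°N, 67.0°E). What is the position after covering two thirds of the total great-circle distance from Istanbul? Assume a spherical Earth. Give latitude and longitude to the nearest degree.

The haversine formula gives a central angle δ ≈ 0.617 rad (35.3°) between the endpoints.
Interpolate at f = 2/3 with slerp weights a = sin((1−f)δ)/sin δ ≈ 0.353, b = sin(fδ)/sin δ ≈ 0.691.
p = a·p₁ + b·p₂ ≈ (0.478, 0.706, 0.523); φ = arcsin(p_z) ≈ 31.50°, λ = atan2(p_y, p_x) ≈ 55.91°.

≈ 32°N, 56°E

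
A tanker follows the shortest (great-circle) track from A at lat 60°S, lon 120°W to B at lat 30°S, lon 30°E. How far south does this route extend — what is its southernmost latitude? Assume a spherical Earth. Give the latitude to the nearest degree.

≈ 77°S

The great circle lies in the plane with unit normal n̂ = (p₁ × p₂)/|p₁ × p₂|.
Here n̂_z ≈ +0.217; the vertex latitude is φ_max = arccos|n̂_z| ≈ 77.5°.
Check via Clairaut: cos φ_max = |cos φ₁| · sin C = cos(60.0°)·sin(154.3°) ≈ 0.217, again giving ≈ 77.5°.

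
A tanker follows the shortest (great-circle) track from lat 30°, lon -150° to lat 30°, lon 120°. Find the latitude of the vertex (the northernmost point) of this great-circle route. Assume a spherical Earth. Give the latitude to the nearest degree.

≈ 39°

The great circle lies in the plane with unit normal n̂ = (p₁ × p₂)/|p₁ × p₂|.
Here n̂_z ≈ -0.775; the vertex latitude is φ_max = arccos|n̂_z| ≈ 39.2°.
Check via Clairaut: cos φ_max = |cos φ₁| · sin C = cos(30.0°)·sin(63.4°) ≈ 0.775, again giving ≈ 39.2°.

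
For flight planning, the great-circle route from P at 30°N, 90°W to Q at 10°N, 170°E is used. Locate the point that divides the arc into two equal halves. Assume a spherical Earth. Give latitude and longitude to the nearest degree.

≈ 29°N, 144°W

Convert each endpoint to a unit vector on the sphere (x = cos φ cos λ, y = cos φ sin λ, z = sin φ).
The central angle between the endpoints is δ = arccos(p₁·p₂) ≈ 1.632 rad (93.5°).
Interpolate at f = 1/2 with slerp weights a = sin((1−f)δ)/sin δ ≈ 0.730, b = sin(fδ)/sin δ ≈ 0.730.
p = a·p₁ + b·p₂ ≈ (-0.708, -0.507, 0.492); φ = arcsin(p_z) ≈ 29.45°, λ = atan2(p_y, p_x) ≈ -144.37°.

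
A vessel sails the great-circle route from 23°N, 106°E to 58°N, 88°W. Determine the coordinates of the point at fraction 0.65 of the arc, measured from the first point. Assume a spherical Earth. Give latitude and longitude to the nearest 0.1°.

Convert each endpoint to a unit vector on the sphere (x = cos φ cos λ, y = cos φ sin λ, z = sin φ).
The central angle between the endpoints is δ = arccos(p₁·p₂) ≈ 1.713 rad (98.2°).
Interpolate at f = 0.65 with slerp weights a = sin((1−f)δ)/sin δ ≈ 0.570, b = sin(fδ)/sin δ ≈ 0.906.
p = a·p₁ + b·p₂ ≈ (-0.128, 0.024, 0.991); φ = arcsin(p_z) ≈ 82.52°, λ = atan2(p_y, p_x) ≈ 169.20°.

≈ 82.5°N, 169.2°E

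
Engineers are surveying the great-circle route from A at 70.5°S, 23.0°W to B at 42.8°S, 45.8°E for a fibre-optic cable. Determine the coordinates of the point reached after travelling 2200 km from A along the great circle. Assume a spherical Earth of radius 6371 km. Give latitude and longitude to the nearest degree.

Write both endpoints as unit vectors p₁, p₂ with components (cos φ cos λ, cos φ sin λ, sin φ).
The central angle between the endpoints is δ = arccos(p₁·p₂) ≈ 0.754 rad (43.2°). The total great-circle distance is δ·R ≈ 0.754 × 6371 ≈ 4803 km, so the target fraction is f = 2200/4803 ≈ 0.458.
Interpolate at f ≈ 0.458 with slerp weights a = sin((1−f)δ)/sin δ ≈ 0.580, b = sin(fδ)/sin δ ≈ 0.495.
p = a·p₁ + b·p₂ ≈ (0.431, 0.184, -0.883); φ = arcsin(p_z) ≈ -62.02°, λ = atan2(p_y, p_x) ≈ 23.15°.

≈ 62°S, 23°E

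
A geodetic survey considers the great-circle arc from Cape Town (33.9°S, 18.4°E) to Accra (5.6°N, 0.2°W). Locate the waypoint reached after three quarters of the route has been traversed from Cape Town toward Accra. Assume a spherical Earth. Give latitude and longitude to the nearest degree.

Convert each endpoint to a unit vector on the sphere (x = cos φ cos λ, y = cos φ sin λ, z = sin φ).
The central angle between the endpoints is δ = arccos(p₁·p₂) ≈ 0.755 rad (43.2°).
Interpolate at f = 3/4 with slerp weights a = sin((1−f)δ)/sin δ ≈ 0.274, b = sin(fδ)/sin δ ≈ 0.783.
p = a·p₁ + b·p₂ ≈ (0.995, 0.069, -0.076); φ = arcsin(p_z) ≈ -4.38°, λ = atan2(p_y, p_x) ≈ 3.97°.

≈ (4°S, 4°E)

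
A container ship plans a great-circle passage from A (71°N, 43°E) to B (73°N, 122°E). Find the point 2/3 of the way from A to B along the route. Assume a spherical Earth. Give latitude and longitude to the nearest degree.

≈ (76°N, 96°E)

From cos δ = sin φ₁ sin φ₂ + cos φ₁ cos φ₂ cos Δλ, the central angle is δ ≈ 0.397 rad (22.7°).
Interpolate at f = 2/3 with slerp weights a = sin((1−f)δ)/sin δ ≈ 0.341, b = sin(fδ)/sin δ ≈ 0.677.
p = a·p₁ + b·p₂ ≈ (-0.024, 0.244, 0.970); φ = arcsin(p_z) ≈ 75.84°, λ = atan2(p_y, p_x) ≈ 95.53°.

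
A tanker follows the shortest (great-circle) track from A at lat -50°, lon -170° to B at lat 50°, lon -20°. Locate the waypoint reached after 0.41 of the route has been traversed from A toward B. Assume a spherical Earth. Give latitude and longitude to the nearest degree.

Write both endpoints as unit vectors p₁, p₂ with components (cos φ cos λ, cos φ sin λ, sin φ).
The central angle between the endpoints is δ = arccos(p₁·p₂) ≈ 2.807 rad (160.8°).
Interpolate at f = 0.41 with slerp weights a = sin((1−f)δ)/sin δ ≈ 3.037, b = sin(fδ)/sin δ ≈ 2.783.
p = a·p₁ + b·p₂ ≈ (-0.241, -0.951, -0.194); φ = arcsin(p_z) ≈ -11.20°, λ = atan2(p_y, p_x) ≈ -104.23°.

≈ lat -11°, lon -104°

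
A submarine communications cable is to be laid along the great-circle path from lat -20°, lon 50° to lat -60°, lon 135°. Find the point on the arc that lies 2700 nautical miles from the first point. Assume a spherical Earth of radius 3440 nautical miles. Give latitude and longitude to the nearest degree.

≈ lat -54°, lon 89°

Convert each endpoint to a unit vector on the sphere (x = cos φ cos λ, y = cos φ sin λ, z = sin φ).
The central angle between the endpoints is δ = arccos(p₁·p₂) ≈ 1.227 rad (70.3°). The total great-circle distance is δ·R ≈ 1.227 × 3440 ≈ 4221 nmi, so the target fraction is f = 2700/4221 ≈ 0.640.
Interpolate at f ≈ 0.640 with slerp weights a = sin((1−f)δ)/sin δ ≈ 0.454, b = sin(fδ)/sin δ ≈ 0.751.
p = a·p₁ + b·p₂ ≈ (0.009, 0.592, -0.806); φ = arcsin(p_z) ≈ -53.66°, λ = atan2(p_y, p_x) ≈ 89.13°.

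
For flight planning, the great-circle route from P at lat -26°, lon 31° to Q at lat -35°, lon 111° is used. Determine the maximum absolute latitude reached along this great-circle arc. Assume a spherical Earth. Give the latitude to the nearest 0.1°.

≈ -38.4°

The great circle lies in the plane with unit normal n̂ = (p₁ × p₂)/|p₁ × p₂|.
Here n̂_z ≈ +0.784; the vertex latitude is φ_max = arccos|n̂_z| ≈ 38.4°.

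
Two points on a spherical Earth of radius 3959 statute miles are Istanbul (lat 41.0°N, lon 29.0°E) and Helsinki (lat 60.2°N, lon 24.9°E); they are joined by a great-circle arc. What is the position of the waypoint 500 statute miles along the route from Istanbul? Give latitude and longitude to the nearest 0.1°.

≈ lat 48.2°N, lon 27.8°E

Convert each endpoint to a unit vector on the sphere (x = cos φ cos λ, y = cos φ sin λ, z = sin φ).
The central angle between the endpoints is δ = arccos(p₁·p₂) ≈ 0.338 rad (19.4°). The total great-circle distance is δ·R ≈ 0.338 × 3959 ≈ 1338 mi, so the target fraction is f = 500/1338 ≈ 0.374.
Interpolate at f ≈ 0.374 with slerp weights a = sin((1−f)δ)/sin δ ≈ 0.634, b = sin(fδ)/sin δ ≈ 0.380.
p = a·p₁ + b·p₂ ≈ (0.590, 0.311, 0.745); φ = arcsin(p_z) ≈ 48.19°, λ = atan2(p_y, p_x) ≈ 27.84°.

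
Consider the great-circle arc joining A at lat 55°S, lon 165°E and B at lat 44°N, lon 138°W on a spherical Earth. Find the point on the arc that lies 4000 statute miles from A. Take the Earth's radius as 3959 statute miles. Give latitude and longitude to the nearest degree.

≈ lat 4°S, lon 162°W

Write both endpoints as unit vectors p₁, p₂ with components (cos φ cos λ, cos φ sin λ, sin φ).
The central angle between the endpoints is δ = arccos(p₁·p₂) ≈ 1.922 rad (110.1°). The total great-circle distance is δ·R ≈ 1.922 × 3959 ≈ 7610 mi, so the target fraction is f = 4000/7610 ≈ 0.526.
Interpolate at f ≈ 0.526 with slerp weights a = sin((1−f)δ)/sin δ ≈ 0.842, b = sin(fδ)/sin δ ≈ 0.902.
p = a·p₁ + b·p₂ ≈ (-0.949, -0.309, -0.063); φ = arcsin(p_z) ≈ -3.62°, λ = atan2(p_y, p_x) ≈ -161.95°.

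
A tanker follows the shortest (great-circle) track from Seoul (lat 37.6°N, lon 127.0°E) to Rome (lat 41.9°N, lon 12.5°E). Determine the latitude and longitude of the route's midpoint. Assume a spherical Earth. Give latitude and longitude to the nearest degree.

Convert each endpoint to a unit vector on the sphere (x = cos φ cos λ, y = cos φ sin λ, z = sin φ).
The central angle between the endpoints is δ = arccos(p₁·p₂) ≈ 1.407 rad (80.6°).
Interpolate at f = 1/2 with slerp weights a = sin((1−f)δ)/sin δ ≈ 0.656, b = sin(fδ)/sin δ ≈ 0.656.
p = a·p₁ + b·p₂ ≈ (0.164, 0.521, 0.838); φ = arcsin(p_z) ≈ 56.93°, λ = atan2(p_y, p_x) ≈ 72.53°.

≈ lat 57°N, lon 73°E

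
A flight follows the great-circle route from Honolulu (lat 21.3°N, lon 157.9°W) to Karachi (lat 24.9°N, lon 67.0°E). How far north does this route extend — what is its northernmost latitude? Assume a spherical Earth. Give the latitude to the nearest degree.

The great circle lies in the plane with unit normal n̂ = (p₁ × p₂)/|p₁ × p₂|.
Here n̂_z ≈ -0.666; the vertex latitude is φ_max = arccos|n̂_z| ≈ 48.2°.

≈ 48°N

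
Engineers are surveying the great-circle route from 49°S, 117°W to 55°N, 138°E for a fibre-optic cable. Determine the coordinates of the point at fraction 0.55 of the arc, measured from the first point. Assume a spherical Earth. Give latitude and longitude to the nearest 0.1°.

≈ 10.7°N, 168.1°W

Write both endpoints as unit vectors p₁, p₂ with components (cos φ cos λ, cos φ sin λ, sin φ).
The central angle between the endpoints is δ = arccos(p₁·p₂) ≈ 2.368 rad (135.7°).
Interpolate at f = 0.55 with slerp weights a = sin((1−f)δ)/sin δ ≈ 1.253, b = sin(fδ)/sin δ ≈ 1.380.
p = a·p₁ + b·p₂ ≈ (-0.962, -0.203, 0.185); φ = arcsin(p_z) ≈ 10.67°, λ = atan2(p_y, p_x) ≈ -168.10°.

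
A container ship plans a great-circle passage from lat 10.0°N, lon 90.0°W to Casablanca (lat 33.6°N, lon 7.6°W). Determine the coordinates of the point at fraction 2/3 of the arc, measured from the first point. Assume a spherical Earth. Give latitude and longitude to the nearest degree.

From cos δ = sin φ₁ sin φ₂ + cos φ₁ cos φ₂ cos Δλ, the central angle is δ ≈ 1.365 rad (78.2°).
Interpolate at f = 2/3 with slerp weights a = sin((1−f)δ)/sin δ ≈ 0.449, b = sin(fδ)/sin δ ≈ 0.806.
p = a·p₁ + b·p₂ ≈ (0.666, -0.531, 0.524); φ = arcsin(p_z) ≈ 31.62°, λ = atan2(p_y, p_x) ≈ -38.57°.

≈ lat 32°N, lon 39°W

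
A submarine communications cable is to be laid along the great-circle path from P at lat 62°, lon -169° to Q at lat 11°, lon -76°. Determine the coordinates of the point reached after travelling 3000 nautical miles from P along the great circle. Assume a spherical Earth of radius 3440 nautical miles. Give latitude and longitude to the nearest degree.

≈ lat 38°, lon -94°

Write both endpoints as unit vectors p₁, p₂ with components (cos φ cos λ, cos φ sin λ, sin φ).
The central angle between the endpoints is δ = arccos(p₁·p₂) ≈ 1.426 rad (81.7°). The total great-circle distance is δ·R ≈ 1.426 × 3440 ≈ 4905 nmi, so the target fraction is f = 3000/4905 ≈ 0.612.
Interpolate at f ≈ 0.612 with slerp weights a = sin((1−f)δ)/sin δ ≈ 0.532, b = sin(fδ)/sin δ ≈ 0.774.
p = a·p₁ + b·p₂ ≈ (-0.061, -0.785, 0.617); φ = arcsin(p_z) ≈ 38.09°, λ = atan2(p_y, p_x) ≈ -94.46°.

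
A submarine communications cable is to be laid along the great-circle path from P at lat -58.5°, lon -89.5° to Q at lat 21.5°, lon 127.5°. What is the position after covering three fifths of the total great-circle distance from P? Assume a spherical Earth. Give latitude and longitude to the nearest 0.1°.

≈ lat -27.2°, lon 151.1°

Write both endpoints as unit vectors p₁, p₂ with components (cos φ cos λ, cos φ sin λ, sin φ).
The central angle between the endpoints is δ = arccos(p₁·p₂) ≈ 2.347 rad (134.5°).
Interpolate at f = 3/5 with slerp weights a = sin((1−f)δ)/sin δ ≈ 1.131, b = sin(fδ)/sin δ ≈ 1.383.
p = a·p₁ + b·p₂ ≈ (-0.778, 0.430, -0.457); φ = arcsin(p_z) ≈ -27.22°, λ = atan2(p_y, p_x) ≈ 151.07°.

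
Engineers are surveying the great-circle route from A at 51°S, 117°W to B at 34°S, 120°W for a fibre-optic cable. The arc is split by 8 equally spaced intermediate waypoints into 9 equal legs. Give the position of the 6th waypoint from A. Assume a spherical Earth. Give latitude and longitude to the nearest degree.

≈ 40°S, 119°W

The haversine formula gives a central angle δ ≈ 0.299 rad (17.1°) between the endpoints.
Interpolate at f = 6/9 with slerp weights a = sin((1−f)δ)/sin δ ≈ 0.338, b = sin(fδ)/sin δ ≈ 0.672.
p = a·p₁ + b·p₂ ≈ (-0.375, -0.672, -0.638); φ = arcsin(p_z) ≈ -39.67°, λ = atan2(p_y, p_x) ≈ -119.17°.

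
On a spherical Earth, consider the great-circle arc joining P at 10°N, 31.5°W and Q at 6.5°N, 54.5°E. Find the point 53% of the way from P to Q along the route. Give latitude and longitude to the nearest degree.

The haversine formula gives a central angle δ ≈ 1.483 rad (85.0°) between the endpoints.
Interpolate at f = 0.53 with slerp weights a = sin((1−f)δ)/sin δ ≈ 0.644, b = sin(fδ)/sin δ ≈ 0.710.
p = a·p₁ + b·p₂ ≈ (0.951, 0.243, 0.192); φ = arcsin(p_z) ≈ 11.09°, λ = atan2(p_y, p_x) ≈ 14.33°.

≈ 11°N, 14°E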